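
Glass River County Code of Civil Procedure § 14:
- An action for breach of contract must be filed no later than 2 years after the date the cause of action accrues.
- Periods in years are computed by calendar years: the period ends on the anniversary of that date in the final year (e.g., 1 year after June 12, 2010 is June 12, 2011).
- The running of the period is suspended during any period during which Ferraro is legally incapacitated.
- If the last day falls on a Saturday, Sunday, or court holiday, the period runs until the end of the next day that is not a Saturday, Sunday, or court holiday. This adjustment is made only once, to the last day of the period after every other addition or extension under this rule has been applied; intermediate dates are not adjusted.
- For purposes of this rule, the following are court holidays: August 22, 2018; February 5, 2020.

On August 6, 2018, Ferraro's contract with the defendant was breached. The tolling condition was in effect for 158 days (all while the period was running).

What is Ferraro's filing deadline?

January 11, 2021

2 years after August 6, 2018 is August 6, 2020.
Tolling adds 158 days: August 6, 2020 + 158 days = January 11, 2021.
January 11, 2021 is a Monday and not a court holiday, so no extension applies.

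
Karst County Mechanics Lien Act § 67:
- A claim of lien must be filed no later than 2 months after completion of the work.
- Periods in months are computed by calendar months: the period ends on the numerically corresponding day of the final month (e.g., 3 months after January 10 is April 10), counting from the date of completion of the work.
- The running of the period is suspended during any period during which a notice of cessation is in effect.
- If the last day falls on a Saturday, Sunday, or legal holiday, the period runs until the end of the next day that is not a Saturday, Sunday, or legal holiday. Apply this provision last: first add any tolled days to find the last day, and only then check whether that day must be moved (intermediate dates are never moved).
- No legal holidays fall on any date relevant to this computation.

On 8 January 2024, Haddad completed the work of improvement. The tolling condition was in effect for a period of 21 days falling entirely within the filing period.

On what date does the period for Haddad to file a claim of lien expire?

March 29, 2024

2 months after 8 January 2024 is March 8, 2024.
Tolling adds 21 days: March 8, 2024 + 21 days = March 29, 2024.
March 29, 2024 is a Friday and not a legal holiday, so no extension applies.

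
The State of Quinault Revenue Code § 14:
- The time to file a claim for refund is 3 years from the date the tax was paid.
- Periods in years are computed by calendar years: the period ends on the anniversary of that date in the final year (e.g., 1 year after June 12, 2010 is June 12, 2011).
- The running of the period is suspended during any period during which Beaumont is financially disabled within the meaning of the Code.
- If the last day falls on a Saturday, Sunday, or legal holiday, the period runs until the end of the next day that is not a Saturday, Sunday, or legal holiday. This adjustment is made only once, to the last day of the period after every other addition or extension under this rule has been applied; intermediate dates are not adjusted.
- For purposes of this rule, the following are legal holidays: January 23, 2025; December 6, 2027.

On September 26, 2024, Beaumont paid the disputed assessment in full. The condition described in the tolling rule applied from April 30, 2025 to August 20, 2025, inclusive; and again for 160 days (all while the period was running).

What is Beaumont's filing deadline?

3 years after September 26, 2024 is September 26, 2027.
From April 30, 2025 through August 20, 2025 inclusive is 113 days; tolling adds 113 days: September 26, 2027 + 113 days = January 17, 2028.
Tolling adds 160 days: January 17, 2028 + 160 days = June 25, 2028.
June 25, 2028 is Sunday. The next qualifying day is June 26, 2028.

June 26, 2028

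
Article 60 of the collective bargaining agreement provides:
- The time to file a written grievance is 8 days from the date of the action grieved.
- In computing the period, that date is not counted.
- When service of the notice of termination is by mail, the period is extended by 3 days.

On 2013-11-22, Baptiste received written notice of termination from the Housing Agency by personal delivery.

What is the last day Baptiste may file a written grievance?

November 30, 2013

8 days after 2013-11-22 is November 30, 2013.
Service was not by mail, so no mail extension applies.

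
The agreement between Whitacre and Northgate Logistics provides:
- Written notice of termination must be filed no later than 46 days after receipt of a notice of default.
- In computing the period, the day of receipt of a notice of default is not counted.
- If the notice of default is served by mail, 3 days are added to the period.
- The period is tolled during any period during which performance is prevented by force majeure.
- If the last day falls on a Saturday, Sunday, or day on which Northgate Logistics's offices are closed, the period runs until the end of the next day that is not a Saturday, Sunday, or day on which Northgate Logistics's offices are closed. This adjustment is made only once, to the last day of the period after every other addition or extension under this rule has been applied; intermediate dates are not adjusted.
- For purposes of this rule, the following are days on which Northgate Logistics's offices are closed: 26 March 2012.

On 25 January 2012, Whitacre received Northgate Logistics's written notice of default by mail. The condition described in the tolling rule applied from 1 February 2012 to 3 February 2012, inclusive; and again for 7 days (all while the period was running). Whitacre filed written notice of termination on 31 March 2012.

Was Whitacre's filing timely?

No

46 days after 25 January 2012 is March 11, 2012.
Service was by mail, adding 3 days: March 11, 2012 + 3 days = March 14, 2012.
From February 1, 2012 through February 3, 2012 inclusive is 3 days; tolling adds 3 days: March 14, 2012 + 3 days = March 17, 2012.
Tolling adds 7 days: March 17, 2012 + 7 days = March 24, 2012.
March 24, 2012 is Saturday; March 25, 2012 is Sunday; March 26, 2012 is a listed holiday. The next qualifying day is March 27, 2012.
The deadline is March 27, 2012; the filing on March 31, 2012 is after that date.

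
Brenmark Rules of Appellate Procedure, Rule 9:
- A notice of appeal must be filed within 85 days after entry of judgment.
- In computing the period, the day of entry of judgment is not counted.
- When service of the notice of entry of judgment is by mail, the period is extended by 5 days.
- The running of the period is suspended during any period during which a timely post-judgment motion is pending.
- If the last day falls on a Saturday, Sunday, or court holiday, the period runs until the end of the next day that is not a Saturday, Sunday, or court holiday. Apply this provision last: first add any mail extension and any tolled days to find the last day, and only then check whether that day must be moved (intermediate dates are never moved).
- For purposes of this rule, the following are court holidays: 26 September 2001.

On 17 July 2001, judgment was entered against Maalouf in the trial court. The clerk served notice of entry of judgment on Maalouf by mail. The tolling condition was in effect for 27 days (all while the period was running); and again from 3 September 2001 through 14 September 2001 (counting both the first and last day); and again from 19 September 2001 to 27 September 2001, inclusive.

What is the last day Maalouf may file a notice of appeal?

85 days after 17 July 2001 is October 10, 2001.
Service was by mail, adding 5 days: October 10, 2001 + 5 days = October 15, 2001.
Tolling adds 27 days: October 15, 2001 + 27 days = November 11, 2001.
From September 3, 2001 through September 14, 2001 inclusive is 12 days; tolling adds 12 days: November 11, 2001 + 12 days = November 23, 2001.
From September 19, 2001 through September 27, 2001 inclusive is 9 days; tolling adds 9 days: November 23, 2001 + 9 days = December 2, 2001.
December 2, 2001 is Sunday. The next qualifying day is December 3, 2001.

December 3, 2001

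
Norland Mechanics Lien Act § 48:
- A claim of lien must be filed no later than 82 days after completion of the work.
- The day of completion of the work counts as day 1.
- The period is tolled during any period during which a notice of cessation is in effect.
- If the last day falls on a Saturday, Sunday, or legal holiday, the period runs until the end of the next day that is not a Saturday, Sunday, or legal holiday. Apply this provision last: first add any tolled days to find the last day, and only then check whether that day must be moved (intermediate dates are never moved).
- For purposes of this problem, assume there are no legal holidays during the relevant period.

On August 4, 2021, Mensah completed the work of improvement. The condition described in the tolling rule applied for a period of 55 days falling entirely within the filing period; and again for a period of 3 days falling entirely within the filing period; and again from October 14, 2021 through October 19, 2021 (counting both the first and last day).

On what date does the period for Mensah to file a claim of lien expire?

December 27, 2021

Counting August 4, 2021 as day 1, day 82 is October 24, 2021.
Tolling adds 55 days: October 24, 2021 + 55 days = December 18, 2021.
Tolling adds 3 days: December 18, 2021 + 3 days = December 21, 2021.
From October 14, 2021 through October 19, 2021 inclusive is 6 days; tolling adds 6 days: December 21, 2021 + 6 days = December 27, 2021.
December 27, 2021 is a Monday and not a legal holiday, so no extension applies.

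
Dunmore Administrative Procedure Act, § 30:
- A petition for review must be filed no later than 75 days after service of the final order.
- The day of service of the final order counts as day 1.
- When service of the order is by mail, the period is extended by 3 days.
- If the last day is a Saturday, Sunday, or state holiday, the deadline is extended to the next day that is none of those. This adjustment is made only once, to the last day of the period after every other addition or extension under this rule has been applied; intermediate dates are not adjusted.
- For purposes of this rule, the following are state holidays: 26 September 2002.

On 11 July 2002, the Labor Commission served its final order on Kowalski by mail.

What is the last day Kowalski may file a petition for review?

September 27, 2002

Counting 11 July 2002 as day 1, day 75 is September 23, 2002.
Service was by mail, adding 3 days: September 23, 2002 + 3 days = September 26, 2002.
September 26, 2002 is a listed holiday. The next qualifying day is September 27, 2002.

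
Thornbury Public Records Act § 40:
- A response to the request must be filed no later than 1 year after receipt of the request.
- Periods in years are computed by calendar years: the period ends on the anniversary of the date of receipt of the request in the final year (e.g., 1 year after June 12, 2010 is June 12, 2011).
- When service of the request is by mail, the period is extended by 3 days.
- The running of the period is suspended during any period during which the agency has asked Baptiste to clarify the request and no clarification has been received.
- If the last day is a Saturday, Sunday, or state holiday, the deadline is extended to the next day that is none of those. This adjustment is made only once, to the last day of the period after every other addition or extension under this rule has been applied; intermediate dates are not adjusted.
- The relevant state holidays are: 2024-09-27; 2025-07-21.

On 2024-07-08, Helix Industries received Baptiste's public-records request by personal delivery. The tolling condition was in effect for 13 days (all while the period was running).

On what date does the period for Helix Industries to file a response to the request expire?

1 year after 2024-07-08 is July 8, 2025.
Service was not by mail, so no mail extension applies.
Tolling adds 13 days: July 8, 2025 + 13 days = July 21, 2025.
July 21, 2025 is a listed holiday. The next qualifying day is July 22, 2025.

July 22, 2025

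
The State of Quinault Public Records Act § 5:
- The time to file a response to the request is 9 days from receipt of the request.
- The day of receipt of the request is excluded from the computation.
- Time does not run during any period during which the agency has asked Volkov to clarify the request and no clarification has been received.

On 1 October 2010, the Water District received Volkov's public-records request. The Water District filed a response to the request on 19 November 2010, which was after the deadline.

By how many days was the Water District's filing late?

9 days after 1 October 2010 is October 10, 2010.
The deadline is October 10, 2010; from October 10, 2010 to November 19, 2010 is 40 days.

40 days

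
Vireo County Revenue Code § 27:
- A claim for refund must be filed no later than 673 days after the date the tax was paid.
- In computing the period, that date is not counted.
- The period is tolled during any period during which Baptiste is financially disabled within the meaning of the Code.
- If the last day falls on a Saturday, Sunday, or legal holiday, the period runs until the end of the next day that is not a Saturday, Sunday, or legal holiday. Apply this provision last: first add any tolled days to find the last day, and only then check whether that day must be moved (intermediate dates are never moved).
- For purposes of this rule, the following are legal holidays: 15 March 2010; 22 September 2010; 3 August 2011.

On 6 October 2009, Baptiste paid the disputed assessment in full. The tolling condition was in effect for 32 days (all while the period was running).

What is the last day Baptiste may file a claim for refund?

September 12, 2011

673 days after 6 October 2009 is August 10, 2011.
Tolling adds 32 days: August 10, 2011 + 32 days = September 11, 2011.
September 11, 2011 is Sunday. The next qualifying day is September 12, 2011.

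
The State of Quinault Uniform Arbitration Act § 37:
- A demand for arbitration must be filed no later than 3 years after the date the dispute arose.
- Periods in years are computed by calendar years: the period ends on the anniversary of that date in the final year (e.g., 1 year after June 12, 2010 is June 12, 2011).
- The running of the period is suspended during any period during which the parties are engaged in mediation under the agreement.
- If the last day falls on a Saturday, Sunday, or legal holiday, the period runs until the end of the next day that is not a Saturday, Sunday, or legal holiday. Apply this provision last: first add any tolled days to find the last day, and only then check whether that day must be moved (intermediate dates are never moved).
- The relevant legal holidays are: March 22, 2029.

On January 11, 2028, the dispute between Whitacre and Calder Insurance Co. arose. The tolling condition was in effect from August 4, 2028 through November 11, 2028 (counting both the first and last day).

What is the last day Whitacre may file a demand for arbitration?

3 years after January 11, 2028 is January 11, 2031.
From August 4, 2028 through November 11, 2028 inclusive is 100 days; tolling adds 100 days: January 11, 2031 + 100 days = April 21, 2031.
April 21, 2031 is a Monday and not a legal holiday, so no extension applies.

April 21, 2031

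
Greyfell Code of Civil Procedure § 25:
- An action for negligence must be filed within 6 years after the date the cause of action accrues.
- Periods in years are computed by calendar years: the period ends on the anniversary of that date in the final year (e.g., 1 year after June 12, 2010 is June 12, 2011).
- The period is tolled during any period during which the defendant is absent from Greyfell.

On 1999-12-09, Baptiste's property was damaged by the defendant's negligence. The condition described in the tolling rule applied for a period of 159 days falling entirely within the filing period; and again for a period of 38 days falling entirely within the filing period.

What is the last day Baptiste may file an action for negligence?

June 24, 2006

6 years after 1999-12-09 is December 9, 2005.
Tolling adds 159 days: December 9, 2005 + 159 days = May 17, 2006.
Tolling adds 38 days: May 17, 2006 + 38 days = June 24, 2006.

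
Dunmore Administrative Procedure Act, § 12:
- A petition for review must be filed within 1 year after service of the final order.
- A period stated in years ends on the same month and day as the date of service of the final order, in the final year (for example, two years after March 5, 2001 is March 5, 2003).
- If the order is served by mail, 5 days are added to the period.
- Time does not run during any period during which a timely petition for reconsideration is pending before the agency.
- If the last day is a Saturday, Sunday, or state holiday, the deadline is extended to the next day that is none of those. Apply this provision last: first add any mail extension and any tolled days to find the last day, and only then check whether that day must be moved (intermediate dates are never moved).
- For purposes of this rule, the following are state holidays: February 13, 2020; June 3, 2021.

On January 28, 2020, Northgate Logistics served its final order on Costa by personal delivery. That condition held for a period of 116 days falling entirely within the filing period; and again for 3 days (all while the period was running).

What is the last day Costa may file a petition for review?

1 year after January 28, 2020 is January 28, 2021.
Service was not by mail, so no mail extension applies.
Tolling adds 116 days: January 28, 2021 + 116 days = May 24, 2021.
Tolling adds 3 days: May 24, 2021 + 3 days = May 27, 2021.
May 27, 2021 is a Thursday and not a state holiday, so no extension applies.

May 27, 2021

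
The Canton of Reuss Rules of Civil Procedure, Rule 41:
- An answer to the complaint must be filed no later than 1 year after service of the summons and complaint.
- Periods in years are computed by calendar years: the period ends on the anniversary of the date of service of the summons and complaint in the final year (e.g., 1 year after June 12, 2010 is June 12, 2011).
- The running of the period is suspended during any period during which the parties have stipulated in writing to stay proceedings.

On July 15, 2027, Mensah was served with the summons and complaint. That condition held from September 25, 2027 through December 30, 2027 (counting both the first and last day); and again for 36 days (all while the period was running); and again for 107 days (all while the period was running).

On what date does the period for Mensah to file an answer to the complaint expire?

1 year after July 15, 2027 is July 15, 2028.
From September 25, 2027 through December 30, 2027 inclusive is 97 days; tolling adds 97 days: July 15, 2028 + 97 days = October 20, 2028.
Tolling adds 36 days: October 20, 2028 + 36 days = November 25, 2028.
Tolling adds 107 days: November 25, 2028 + 107 days = March 12, 2029.

March 12, 2029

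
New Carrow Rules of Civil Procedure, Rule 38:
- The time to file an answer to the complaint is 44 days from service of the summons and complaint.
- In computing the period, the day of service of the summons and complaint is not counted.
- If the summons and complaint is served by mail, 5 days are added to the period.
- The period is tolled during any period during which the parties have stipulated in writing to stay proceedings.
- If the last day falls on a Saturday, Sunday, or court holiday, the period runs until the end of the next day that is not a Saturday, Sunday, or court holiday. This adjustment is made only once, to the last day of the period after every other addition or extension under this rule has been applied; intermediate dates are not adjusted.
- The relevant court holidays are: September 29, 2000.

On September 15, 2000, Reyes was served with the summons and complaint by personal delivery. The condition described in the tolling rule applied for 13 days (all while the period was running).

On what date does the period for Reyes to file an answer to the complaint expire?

November 13, 2000

44 days after September 15, 2000 is October 29, 2000.
Service was not by mail, so no mail extension applies.
Tolling adds 13 days: October 29, 2000 + 13 days = November 11, 2000.
November 11, 2000 is Saturday; November 12, 2000 is Sunday. The next qualifying day is November 13, 2000.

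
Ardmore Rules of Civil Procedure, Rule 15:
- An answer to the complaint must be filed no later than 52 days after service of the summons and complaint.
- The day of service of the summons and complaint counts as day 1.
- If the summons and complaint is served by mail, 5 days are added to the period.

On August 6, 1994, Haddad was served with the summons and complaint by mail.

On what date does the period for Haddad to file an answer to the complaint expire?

Counting August 6, 1994 as day 1, day 52 is September 26, 1994.
Service was by mail, adding 5 days: September 26, 1994 + 5 days = October 1, 1994.

October 1, 1994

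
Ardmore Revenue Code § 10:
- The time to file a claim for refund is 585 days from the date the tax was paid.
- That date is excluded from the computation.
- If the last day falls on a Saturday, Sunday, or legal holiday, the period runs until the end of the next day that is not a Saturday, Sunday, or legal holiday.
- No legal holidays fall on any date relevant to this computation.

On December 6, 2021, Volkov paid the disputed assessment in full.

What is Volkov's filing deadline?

585 days after December 6, 2021 is July 14, 2023.
July 14, 2023 is a Friday and not a legal holiday, so no extension applies.

July 14, 2023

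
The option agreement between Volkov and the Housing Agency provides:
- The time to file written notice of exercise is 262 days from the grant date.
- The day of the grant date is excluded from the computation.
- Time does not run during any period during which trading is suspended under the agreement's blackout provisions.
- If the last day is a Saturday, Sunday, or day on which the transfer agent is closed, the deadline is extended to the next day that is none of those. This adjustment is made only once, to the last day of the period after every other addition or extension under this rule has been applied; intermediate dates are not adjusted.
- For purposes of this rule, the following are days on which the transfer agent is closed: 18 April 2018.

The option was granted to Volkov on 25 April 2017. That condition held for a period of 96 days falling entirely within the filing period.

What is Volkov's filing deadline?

262 days after 25 April 2017 is January 12, 2018.
Tolling adds 96 days: January 12, 2018 + 96 days = April 18, 2018.
April 18, 2018 is a listed holiday. The next qualifying day is April 19, 2018.

April 19, 2018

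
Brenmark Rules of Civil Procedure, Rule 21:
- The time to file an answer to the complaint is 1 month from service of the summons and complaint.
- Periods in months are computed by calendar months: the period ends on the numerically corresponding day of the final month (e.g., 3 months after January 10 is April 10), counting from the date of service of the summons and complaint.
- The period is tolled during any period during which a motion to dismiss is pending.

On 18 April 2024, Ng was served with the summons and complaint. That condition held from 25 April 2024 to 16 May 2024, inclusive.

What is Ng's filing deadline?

June 9, 2024

1 month after 18 April 2024 is May 18, 2024.
From April 25, 2024 through May 16, 2024 inclusive is 22 days; tolling adds 22 days: May 18, 2024 + 22 days = June 9, 2024.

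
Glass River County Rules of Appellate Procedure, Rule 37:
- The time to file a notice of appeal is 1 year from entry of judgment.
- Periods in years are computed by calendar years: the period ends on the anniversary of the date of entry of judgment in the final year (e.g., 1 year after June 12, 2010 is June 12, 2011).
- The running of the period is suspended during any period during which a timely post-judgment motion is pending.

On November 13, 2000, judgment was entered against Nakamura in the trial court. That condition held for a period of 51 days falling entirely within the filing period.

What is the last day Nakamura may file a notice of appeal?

January 3, 2002

1 year after November 13, 2000 is November 13, 2001.
Tolling adds 51 days: November 13, 2001 + 51 days = January 3, 2002.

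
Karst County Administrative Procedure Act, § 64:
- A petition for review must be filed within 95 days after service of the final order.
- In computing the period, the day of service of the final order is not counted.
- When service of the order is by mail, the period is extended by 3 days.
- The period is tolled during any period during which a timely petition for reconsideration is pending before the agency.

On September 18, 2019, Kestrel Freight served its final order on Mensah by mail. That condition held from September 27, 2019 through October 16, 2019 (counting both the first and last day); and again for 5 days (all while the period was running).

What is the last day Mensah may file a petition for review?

95 days after September 18, 2019 is December 22, 2019.
Service was by mail, adding 3 days: December 22, 2019 + 3 days = December 25, 2019.
From September 27, 2019 through October 16, 2019 inclusive is 20 days; tolling adds 20 days: December 25, 2019 + 20 days = January 14, 2020.
Tolling adds 5 days: January 14, 2020 + 5 days = January 19, 2020.

January 19, 2020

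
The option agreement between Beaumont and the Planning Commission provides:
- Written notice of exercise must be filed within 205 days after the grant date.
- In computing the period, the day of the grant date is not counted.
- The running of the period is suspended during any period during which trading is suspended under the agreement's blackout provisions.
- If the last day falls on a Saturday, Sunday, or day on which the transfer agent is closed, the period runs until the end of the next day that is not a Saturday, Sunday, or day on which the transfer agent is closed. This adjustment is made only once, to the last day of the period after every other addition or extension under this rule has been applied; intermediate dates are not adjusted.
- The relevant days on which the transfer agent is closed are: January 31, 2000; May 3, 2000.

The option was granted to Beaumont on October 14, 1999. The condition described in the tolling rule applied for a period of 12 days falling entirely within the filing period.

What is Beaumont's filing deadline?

205 days after October 14, 1999 is May 6, 2000.
Tolling adds 12 days: May 6, 2000 + 12 days = May 18, 2000.
May 18, 2000 is a Thursday and not a day on which the transfer agent is closed, so no extension applies.

May 18, 2000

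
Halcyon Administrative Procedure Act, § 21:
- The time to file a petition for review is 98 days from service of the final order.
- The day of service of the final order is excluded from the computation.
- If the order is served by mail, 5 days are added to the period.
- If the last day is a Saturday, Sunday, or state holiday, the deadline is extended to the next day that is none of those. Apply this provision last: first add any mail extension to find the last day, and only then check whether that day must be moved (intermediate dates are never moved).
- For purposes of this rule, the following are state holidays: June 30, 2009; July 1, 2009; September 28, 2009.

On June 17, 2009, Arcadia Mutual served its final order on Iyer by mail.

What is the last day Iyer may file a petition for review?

98 days after June 17, 2009 is September 23, 2009.
Service was by mail, adding 5 days: September 23, 2009 + 5 days = September 28, 2009.
September 28, 2009 is a listed holiday. The next qualifying day is September 29, 2009.

September 29, 2009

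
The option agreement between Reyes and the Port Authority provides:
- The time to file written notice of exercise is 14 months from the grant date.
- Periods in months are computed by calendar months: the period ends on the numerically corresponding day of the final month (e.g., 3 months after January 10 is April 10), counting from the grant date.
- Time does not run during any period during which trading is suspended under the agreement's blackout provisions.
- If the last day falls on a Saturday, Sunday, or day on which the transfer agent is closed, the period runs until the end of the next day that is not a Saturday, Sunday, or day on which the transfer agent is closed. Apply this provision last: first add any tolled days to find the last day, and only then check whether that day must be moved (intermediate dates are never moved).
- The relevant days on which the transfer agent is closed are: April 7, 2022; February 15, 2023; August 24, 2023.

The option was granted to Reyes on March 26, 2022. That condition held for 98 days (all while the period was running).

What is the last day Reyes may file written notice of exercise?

14 months after March 26, 2022 is May 26, 2023.
Tolling adds 98 days: May 26, 2023 + 98 days = September 1, 2023.
September 1, 2023 is a Friday and not a day on which the transfer agent is closed, so no extension applies.

September 1, 2023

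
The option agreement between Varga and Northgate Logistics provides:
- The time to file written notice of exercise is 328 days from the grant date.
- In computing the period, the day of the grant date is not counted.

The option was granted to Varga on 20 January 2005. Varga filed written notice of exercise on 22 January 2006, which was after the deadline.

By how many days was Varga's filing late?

328 days after 20 January 2005 is December 14, 2005.
The deadline is December 14, 2005; from December 14, 2005 to January 22, 2006 is 39 days.

39 days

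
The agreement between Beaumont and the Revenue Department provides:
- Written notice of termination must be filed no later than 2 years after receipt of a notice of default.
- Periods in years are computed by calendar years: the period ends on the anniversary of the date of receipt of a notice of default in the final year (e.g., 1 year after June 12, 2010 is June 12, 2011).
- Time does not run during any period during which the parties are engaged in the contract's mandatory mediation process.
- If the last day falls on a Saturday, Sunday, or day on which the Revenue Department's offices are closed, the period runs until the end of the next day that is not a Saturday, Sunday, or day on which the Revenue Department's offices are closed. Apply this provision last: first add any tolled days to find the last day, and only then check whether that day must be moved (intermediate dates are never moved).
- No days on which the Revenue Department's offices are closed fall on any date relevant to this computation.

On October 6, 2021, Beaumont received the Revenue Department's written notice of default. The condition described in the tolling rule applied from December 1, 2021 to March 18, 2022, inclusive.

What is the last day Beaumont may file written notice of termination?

2 years after October 6, 2021 is October 6, 2023.
From December 1, 2021 through March 18, 2022 inclusive is 108 days; tolling adds 108 days: October 6, 2023 + 108 days = January 22, 2024.
January 22, 2024 is a Monday and not a day on which the Revenue Department's offices are closed, so no extension applies.

January 22, 2024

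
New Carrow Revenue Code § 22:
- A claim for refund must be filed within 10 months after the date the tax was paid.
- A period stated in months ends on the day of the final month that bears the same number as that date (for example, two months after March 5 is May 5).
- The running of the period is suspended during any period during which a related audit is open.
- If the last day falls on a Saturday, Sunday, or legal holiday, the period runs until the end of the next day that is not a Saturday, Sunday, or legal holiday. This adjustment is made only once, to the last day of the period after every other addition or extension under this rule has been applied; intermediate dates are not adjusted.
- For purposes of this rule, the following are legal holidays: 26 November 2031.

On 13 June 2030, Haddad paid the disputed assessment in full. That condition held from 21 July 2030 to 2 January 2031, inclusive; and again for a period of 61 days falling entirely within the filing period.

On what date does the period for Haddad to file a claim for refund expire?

10 months after 13 June 2030 is April 13, 2031.
From July 21, 2030 through January 2, 2031 inclusive is 166 days; tolling adds 166 days: April 13, 2031 + 166 days = September 26, 2031.
Tolling adds 61 days: September 26, 2031 + 61 days = November 26, 2031.
November 26, 2031 is a listed holiday. The next qualifying day is November 27, 2031.

November 27, 2031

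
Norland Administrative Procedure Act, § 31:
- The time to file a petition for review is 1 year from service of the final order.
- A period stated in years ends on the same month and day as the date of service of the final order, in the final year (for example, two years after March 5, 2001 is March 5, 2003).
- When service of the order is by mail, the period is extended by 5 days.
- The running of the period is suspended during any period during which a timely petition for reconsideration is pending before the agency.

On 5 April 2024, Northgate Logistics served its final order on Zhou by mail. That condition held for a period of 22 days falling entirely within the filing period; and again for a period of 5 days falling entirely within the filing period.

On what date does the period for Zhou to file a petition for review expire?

May 7, 2025

1 year after 5 April 2024 is April 5, 2025.
Service was by mail, adding 5 days: April 5, 2025 + 5 days = April 10, 2025.
Tolling adds 22 days: April 10, 2025 + 22 days = May 2, 2025.
Tolling adds 5 days: May 2, 2025 + 5 days = May 7, 2025.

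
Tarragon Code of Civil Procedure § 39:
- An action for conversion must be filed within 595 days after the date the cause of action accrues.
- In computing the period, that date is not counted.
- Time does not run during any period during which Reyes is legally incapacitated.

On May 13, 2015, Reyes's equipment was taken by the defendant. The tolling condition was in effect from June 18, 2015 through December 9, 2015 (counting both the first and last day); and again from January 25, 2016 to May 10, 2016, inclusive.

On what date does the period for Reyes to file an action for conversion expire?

595 days after May 13, 2015 is December 28, 2016.
From June 18, 2015 through December 9, 2015 inclusive is 175 days; tolling adds 175 days: December 28, 2016 + 175 days = June 21, 2017.
From January 25, 2016 through May 10, 2016 inclusive is 107 days; tolling adds 107 days: June 21, 2017 + 107 days = October 6, 2017.

October 6, 2017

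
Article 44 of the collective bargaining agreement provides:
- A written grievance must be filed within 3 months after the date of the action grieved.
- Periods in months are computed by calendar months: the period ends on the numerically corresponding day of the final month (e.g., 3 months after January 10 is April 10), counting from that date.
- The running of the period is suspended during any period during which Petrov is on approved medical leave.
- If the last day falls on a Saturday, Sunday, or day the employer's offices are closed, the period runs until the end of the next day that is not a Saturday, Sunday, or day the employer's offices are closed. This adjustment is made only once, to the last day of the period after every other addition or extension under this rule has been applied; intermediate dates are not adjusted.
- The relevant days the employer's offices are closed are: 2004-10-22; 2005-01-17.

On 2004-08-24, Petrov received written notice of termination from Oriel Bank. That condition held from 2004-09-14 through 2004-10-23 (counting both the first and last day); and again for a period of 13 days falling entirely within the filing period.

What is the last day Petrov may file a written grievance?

3 months after 2004-08-24 is November 24, 2004.
From September 14, 2004 through October 23, 2004 inclusive is 40 days; tolling adds 40 days: November 24, 2004 + 40 days = January 3, 2005.
Tolling adds 13 days: January 3, 2005 + 13 days = January 16, 2005.
January 16, 2005 is Sunday; January 17, 2005 is a listed holiday. The next qualifying day is January 18, 2005.

January 18, 2005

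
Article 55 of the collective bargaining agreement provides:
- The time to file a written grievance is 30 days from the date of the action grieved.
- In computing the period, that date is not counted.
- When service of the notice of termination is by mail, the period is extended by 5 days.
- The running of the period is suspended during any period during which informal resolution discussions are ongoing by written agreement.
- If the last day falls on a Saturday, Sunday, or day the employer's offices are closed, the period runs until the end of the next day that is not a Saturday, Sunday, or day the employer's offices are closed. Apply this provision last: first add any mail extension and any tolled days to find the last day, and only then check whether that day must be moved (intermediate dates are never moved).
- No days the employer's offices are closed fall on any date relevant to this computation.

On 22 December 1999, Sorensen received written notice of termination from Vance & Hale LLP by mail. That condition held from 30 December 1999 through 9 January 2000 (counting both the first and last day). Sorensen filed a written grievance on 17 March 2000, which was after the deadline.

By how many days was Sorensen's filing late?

39 days

30 days after 22 December 1999 is January 21, 2000.
Service was by mail, adding 5 days: January 21, 2000 + 5 days = January 26, 2000.
From December 30, 1999 through January 9, 2000 inclusive is 11 days; tolling adds 11 days: January 26, 2000 + 11 days = February 6, 2000.
February 6, 2000 is Sunday. The next qualifying day is February 7, 2000.
The deadline is February 7, 2000; from February 7, 2000 to March 17, 2000 is 39 days.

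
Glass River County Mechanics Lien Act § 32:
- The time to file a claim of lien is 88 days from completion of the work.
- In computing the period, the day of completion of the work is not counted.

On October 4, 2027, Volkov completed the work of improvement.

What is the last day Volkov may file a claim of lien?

December 31, 2027

88 days after October 4, 2027 is December 31, 2027.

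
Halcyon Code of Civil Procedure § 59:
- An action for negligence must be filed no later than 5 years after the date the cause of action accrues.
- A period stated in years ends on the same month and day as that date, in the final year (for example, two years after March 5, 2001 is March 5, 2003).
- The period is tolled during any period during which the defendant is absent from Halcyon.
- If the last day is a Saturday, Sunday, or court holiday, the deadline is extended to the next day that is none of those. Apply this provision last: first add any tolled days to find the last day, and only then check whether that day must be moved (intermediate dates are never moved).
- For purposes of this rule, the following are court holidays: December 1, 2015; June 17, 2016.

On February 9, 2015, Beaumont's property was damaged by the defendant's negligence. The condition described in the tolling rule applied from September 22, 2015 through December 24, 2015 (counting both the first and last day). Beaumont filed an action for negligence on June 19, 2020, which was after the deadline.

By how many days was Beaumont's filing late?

5 years after February 9, 2015 is February 9, 2020.
From September 22, 2015 through December 24, 2015 inclusive is 94 days; tolling adds 94 days: February 9, 2020 + 94 days = May 13, 2020.
May 13, 2020 is a Wednesday and not a court holiday, so no extension applies.
The deadline is May 13, 2020; from May 13, 2020 to June 19, 2020 is 37 days.

37 days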